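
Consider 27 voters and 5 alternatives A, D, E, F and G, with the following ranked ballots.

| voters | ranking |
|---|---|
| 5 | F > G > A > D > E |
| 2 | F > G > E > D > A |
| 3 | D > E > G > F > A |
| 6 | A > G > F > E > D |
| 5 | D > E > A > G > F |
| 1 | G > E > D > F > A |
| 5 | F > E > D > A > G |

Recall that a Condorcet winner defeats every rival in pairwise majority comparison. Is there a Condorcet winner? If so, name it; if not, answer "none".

none

Head-to-head results (27 voters):
A vs D: 5+6 = 11 for A, 16 for D — D by 16–11.
A vs E: E, 16–11.
A vs F: 11 to 16, F.
A vs G: A is ranked higher on 6+5+5 = 16 ballots, G on 11. A wins 16–11.
D–E: E 14–13.
D vs F: 9 to 18, F.
D vs G: G, 14–13.
E vs F: F wins 18–9.
E vs G: G, 14–13.
F vs G: G, 15–12.
Each alternative drops at least one matchup (A loses to D; D loses to E; E loses to F; F loses to G; G loses to A); the cycle A beats G beats D beats A rules out a Condorcet winner.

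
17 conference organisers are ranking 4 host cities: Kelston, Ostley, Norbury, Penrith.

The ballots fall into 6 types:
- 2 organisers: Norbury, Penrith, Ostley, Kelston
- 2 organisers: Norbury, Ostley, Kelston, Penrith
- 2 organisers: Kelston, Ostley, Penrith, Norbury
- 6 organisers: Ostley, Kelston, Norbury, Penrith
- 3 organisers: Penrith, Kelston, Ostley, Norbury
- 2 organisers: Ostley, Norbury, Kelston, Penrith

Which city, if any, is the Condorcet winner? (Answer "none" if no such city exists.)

Ostley

Check each pair by majority over 17 ballots:
Kelston vs Ostley: 5 to 12, Ostley.
Kelston vs Norbury: 2+6+3 = 11 for Kelston, 6 for Norbury — Kelston by 11–6.
Kelston vs Penrith: Kelston is ranked higher on 2+2+6+2 = 12 ballots, Penrith on 5. Kelston wins 12–5.
Ostley vs Norbury: Ostley is ranked higher on 2+6+3+2 = 13 ballots, Norbury on 4. Ostley wins 13–4.
Ostley vs Penrith: Ostley is ranked higher on 2+2+6+2 = 12 ballots, Penrith on 5. Ostley wins 12–5.
Norbury vs Penrith: 12 to 5, Norbury.
Ostley beats each of Kelston, Norbury, Penrith — Ostley is the Condorcet winner.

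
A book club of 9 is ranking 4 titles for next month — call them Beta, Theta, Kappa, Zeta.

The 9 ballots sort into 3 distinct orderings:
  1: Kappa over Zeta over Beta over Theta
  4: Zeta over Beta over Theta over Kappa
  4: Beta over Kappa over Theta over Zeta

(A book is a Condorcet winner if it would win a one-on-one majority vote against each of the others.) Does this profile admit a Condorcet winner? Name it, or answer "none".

Check each pair by majority over 9 ballots:
Beta vs Theta: Beta wins 9–0.
Beta vs Kappa: Beta wins 8–1.
Beta vs Zeta: Zeta wins 5–4.
Theta vs Kappa: Kappa wins 5–4.
Theta vs Zeta: 4 for Theta, 5 for Zeta — Zeta by 5–4.
Kappa vs Zeta: 1+4 = 5 for Kappa, 4 for Zeta — Kappa by 5–4.
Every book loses at least once (Beta loses to Zeta; Theta loses to Beta; Kappa loses to Beta; Zeta loses to Kappa). The majority relation contains the cycle Beta → Kappa → Zeta → Beta, so there is no Condorcet winner.

none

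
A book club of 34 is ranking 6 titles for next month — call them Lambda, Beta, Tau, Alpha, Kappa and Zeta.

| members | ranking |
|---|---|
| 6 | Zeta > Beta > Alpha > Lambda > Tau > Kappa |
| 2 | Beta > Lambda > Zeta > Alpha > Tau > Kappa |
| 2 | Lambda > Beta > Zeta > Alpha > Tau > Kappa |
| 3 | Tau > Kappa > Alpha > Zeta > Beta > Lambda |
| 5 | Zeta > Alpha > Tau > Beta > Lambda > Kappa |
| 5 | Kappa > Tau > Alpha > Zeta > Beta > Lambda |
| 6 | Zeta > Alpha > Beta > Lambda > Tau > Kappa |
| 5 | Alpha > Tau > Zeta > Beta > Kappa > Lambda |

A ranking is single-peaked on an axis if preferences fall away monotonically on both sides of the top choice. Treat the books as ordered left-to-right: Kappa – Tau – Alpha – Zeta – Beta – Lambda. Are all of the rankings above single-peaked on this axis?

yes

Axis positions: Kappa=1, Tau=2, Alpha=3, Zeta=4, Beta=5, Lambda=6.
Ballot type 1 (peak Zeta at position 4): ranking walks positions 4-5-3-6-2-1, expanding outward from the peak — single-peaked.
Ballot type 2 (peak Beta at position 5): ranking walks positions 5-6-4-3-2-1, expanding outward from the peak — single-peaked.
Ballot type 3 (peak Lambda at position 6): ranking walks positions 6-5-4-3-2-1, expanding outward from the peak — single-peaked.
Ballot type 4 (peak Tau at position 2): ranking walks positions 2-1-3-4-5-6, expanding outward from the peak — single-peaked.
Ballot type 5 (peak Zeta at position 4): ranking walks positions 4-3-2-5-6-1, expanding outward from the peak — single-peaked.
Ballot type 6 (peak Kappa at position 1): ranking walks positions 1-2-3-4-5-6, expanding outward from the peak — single-peaked.
Ballot type 7 (peak Zeta at position 4): ranking walks positions 4-3-5-6-2-1, expanding outward from the peak — single-peaked.
Ballot type 8 (peak Alpha at position 3): ranking walks positions 3-2-4-5-1-6, expanding outward from the peak — single-peaked.
Every ranking is single-peaked on this axis.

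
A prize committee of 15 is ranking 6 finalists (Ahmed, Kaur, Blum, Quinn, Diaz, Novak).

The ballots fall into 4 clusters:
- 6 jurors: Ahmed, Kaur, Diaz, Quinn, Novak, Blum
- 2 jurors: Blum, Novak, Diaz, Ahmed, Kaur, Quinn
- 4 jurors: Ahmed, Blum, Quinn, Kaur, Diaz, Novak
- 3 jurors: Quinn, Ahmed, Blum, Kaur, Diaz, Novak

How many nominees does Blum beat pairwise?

Blum against each rival (15 jurors):
Blum vs Ahmed: 2 to 13, Ahmed.
Blum vs Kaur: Blum preferred on 2+4+3 = 9 ballots; Blum wins 9–6.
Blum vs Quinn: 6 to 9, Quinn.
Blum vs Diaz: Blum preferred on 2+4+3 = 9 ballots; Blum wins 9–6.
Blum vs Novak: 2+4+3 = 9 for Blum, 6 for Novak — Blum by 9–6.
Blum beats Kaur, Diaz, Novak; loses to Ahmed, Quinn — 3 pairwise wins.

3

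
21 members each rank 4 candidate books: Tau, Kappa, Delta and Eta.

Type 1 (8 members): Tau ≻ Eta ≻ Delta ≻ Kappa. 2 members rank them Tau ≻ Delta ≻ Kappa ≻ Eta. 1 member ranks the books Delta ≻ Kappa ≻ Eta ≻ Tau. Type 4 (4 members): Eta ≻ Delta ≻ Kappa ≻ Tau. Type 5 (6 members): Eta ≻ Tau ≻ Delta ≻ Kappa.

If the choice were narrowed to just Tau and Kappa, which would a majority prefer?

Tau

Ballots ranking Tau above Kappa: 8 + 2 + 6 = 16.
Ballots ranking Kappa above Tau: 21 − 16 = 5.
Tau wins the head-to-head 16–5.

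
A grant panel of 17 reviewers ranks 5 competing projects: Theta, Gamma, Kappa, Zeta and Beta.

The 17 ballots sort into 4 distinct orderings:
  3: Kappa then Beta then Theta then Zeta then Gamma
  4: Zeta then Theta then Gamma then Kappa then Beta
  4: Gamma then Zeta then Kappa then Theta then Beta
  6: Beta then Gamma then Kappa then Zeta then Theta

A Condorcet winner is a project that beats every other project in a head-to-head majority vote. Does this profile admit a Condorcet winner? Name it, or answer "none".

Check each pair by majority over 17 ballots:
Theta vs Gamma: 7 to 10, Gamma.
Theta vs Kappa: 4 to 13, Kappa.
Theta vs Zeta: Theta is ranked higher on 3 ballots, Zeta on 14. Zeta wins 14–3.
Theta vs Beta: Theta preferred on 4+4 = 8 ballots; Beta wins 9–8.
Gamma vs Kappa: 4+4+6 = 14 for Gamma, 3 for Kappa — Gamma by 14–3.
Gamma vs Zeta: Gamma is ranked higher on 4+6 = 10 ballots, Zeta on 7. Gamma wins 10–7.
Gamma vs Beta: Gamma preferred on 4+4 = 8 ballots; Beta wins 9–8.
Kappa vs Zeta: 9 to 8, Kappa.
Kappa vs Beta: Kappa is ranked higher on 3+4+4 = 11 ballots, Beta on 6. Kappa wins 11–6.
Zeta vs Beta: Zeta preferred on 4+4 = 8 ballots; Beta wins 9–8.
No project is unbeaten: Theta loses to Gamma; Gamma loses to Beta; Kappa loses to Gamma; Zeta loses to Gamma; Beta loses to Kappa. In particular Gamma → Kappa → Beta → Gamma is a majority cycle — no Condorcet winner exists.

none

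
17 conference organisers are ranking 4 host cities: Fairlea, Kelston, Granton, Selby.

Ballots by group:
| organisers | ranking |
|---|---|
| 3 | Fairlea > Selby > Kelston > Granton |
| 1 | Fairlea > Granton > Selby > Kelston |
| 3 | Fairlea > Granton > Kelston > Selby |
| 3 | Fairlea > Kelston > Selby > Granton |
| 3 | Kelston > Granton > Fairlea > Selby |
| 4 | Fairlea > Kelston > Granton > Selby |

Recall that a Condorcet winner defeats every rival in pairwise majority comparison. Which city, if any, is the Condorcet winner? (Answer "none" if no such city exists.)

Pairwise majorities:
Fairlea vs Kelston: Fairlea wins 14–3.
Fairlea vs Granton: Fairlea wins 14–3.
Fairlea–Selby: Fairlea 17–0.
Kelston vs Granton: Kelston, 13–4.
Kelston vs Selby: Kelston wins 13–4.
Granton vs Selby: Granton wins 11–6.
Fairlea defeats every rival head-to-head and is the Condorcet winner.

Fairlea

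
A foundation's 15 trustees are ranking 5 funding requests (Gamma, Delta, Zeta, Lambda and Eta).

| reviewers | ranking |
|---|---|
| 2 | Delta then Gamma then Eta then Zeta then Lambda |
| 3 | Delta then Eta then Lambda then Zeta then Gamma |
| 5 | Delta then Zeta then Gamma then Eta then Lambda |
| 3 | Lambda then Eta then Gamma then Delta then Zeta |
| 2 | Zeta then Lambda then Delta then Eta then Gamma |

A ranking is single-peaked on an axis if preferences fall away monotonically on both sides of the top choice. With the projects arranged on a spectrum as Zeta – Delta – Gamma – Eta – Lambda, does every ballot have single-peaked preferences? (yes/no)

Axis positions: Zeta=1, Delta=2, Gamma=3, Eta=4, Lambda=5.
Ballot type 1 (peak Delta at position 2): ranking walks positions 2-3-4-1-5, expanding outward from the peak — single-peaked.
Ballot type 2: ranking walks positions 2-4-5-1-3; Eta is ranked above Gamma even though Gamma lies between Eta and the peak Delta on the axis — preferences dip and rise again. Not single-peaked.
Ballot type 3 (peak Delta at position 2): ranking walks positions 2-1-3-4-5, expanding outward from the peak — single-peaked.
Ballot type 4 (peak Lambda at position 5): ranking walks positions 5-4-3-2-1, expanding outward from the peak — single-peaked.
Ballot type 5: ranking walks positions 1-5-2-4-3; Lambda is ranked above Delta even though Delta lies between Lambda and the peak Zeta on the axis — preferences dip and rise again. Not single-peaked.
Ballot type 2 violates single-peakedness, so the profile is not single-peaked on this axis.

no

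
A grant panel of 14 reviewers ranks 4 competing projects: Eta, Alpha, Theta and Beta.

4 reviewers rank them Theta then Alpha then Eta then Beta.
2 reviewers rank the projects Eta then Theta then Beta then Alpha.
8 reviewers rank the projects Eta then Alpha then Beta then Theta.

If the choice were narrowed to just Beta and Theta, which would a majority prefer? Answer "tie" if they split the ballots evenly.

Beta

Ballots ranking Beta above Theta: 8.
Ballots ranking Theta above Beta: 14 − 8 = 6.
Beta wins the head-to-head 8–6.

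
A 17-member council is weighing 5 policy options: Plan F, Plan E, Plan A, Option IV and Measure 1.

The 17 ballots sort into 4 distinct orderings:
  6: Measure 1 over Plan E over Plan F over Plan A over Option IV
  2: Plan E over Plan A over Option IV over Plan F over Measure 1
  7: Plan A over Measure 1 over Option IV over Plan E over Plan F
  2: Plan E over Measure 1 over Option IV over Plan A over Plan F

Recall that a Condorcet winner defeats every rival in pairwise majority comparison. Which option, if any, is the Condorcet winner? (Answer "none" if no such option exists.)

Check each pair by majority over 17 ballots:
Plan F vs Plan E: Plan F preferred on 0 ballots; Plan E wins 17–0.
Plan F vs Plan A: 6 to 11, Plan A.
Plan F vs Option IV: Plan F is ranked higher on 6 ballots, Option IV on 11. Option IV wins 11–6.
Plan F vs Measure 1: Plan F is ranked higher on 2 ballots, Measure 1 on 15. Measure 1 wins 15–2.
Plan E vs Plan A: Plan E is ranked higher on 6+2+2 = 10 ballots, Plan A on 7. Plan E wins 10–7.
Plan E vs Option IV: 6+2+2 = 10 for Plan E, 7 for Option IV — Plan E by 10–7.
Plan E vs Measure 1: Plan E is ranked higher on 2+2 = 4 ballots, Measure 1 on 13. Measure 1 wins 13–4.
Plan A vs Option IV: Plan A is ranked higher on 6+2+7 = 15 ballots, Option IV on 2. Plan A wins 15–2.
Plan A vs Measure 1: 2+7 = 9 for Plan A, 8 for Measure 1 — Plan A by 9–8.
Option IV vs Measure 1: 2 to 15, Measure 1.
No option is unbeaten: Plan F loses to Plan E; Plan E loses to Measure 1; Plan A loses to Plan E; Option IV loses to Plan E; Measure 1 loses to Plan A. In particular Plan E beats Plan A beats Measure 1 beats Plan E is a majority cycle — no Condorcet winner exists.

none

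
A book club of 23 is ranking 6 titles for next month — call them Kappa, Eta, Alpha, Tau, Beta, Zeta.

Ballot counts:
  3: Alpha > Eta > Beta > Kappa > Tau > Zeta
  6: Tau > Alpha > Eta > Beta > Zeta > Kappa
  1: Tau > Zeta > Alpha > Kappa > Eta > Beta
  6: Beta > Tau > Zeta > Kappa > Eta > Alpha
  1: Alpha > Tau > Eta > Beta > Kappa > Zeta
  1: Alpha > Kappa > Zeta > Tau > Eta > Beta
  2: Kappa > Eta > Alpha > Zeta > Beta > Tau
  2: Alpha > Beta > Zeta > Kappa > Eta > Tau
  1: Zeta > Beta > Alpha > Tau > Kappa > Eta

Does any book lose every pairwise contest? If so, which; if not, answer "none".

Pairwise majorities:
Kappa vs Eta: Kappa wins 13–10.
Kappa vs Alpha: Alpha, 15–8.
Kappa vs Tau: Kappa preferred on 3+1+2+2 = 8 ballots; Tau wins 15–8.
Kappa vs Beta: 1+1+2 = 4 for Kappa, 19 for Beta — Beta by 19–4.
Kappa–Zeta: Zeta 16–7.
Eta vs Alpha: Alpha wins 15–8.
Eta vs Tau: 3+2+2 = 7 for Eta, 16 for Tau — Tau by 16–7.
Eta vs Beta: Eta preferred on 3+6+1+1+1+2 = 14 ballots; Eta wins 14–9.
Eta vs Zeta: Eta wins 12–11.
Alpha vs Tau: Tau wins 13–10.
Alpha vs Beta: Alpha is ranked higher on 16 ballots, Beta on 7. Alpha wins 16–7.
Alpha vs Zeta: 15 to 8, Alpha.
Tau vs Beta: 6+1+1+1 = 9 for Tau, 14 for Beta — Beta by 14–9.
Tau vs Zeta: Tau, 17–6.
Beta vs Zeta: Beta wins 18–5.
No book is winless: Kappa beats Eta; Eta beats Beta; Alpha beats Kappa; Tau beats Kappa; Beta beats Kappa; Zeta beats Kappa. There is no Condorcet loser.

none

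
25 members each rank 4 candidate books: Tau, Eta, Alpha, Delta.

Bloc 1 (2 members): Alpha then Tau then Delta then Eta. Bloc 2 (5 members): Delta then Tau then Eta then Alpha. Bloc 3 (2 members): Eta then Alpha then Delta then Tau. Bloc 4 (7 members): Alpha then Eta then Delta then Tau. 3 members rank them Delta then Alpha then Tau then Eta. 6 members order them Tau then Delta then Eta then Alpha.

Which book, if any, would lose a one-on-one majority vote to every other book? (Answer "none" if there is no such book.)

none

Pairwise majorities:
Tau vs Eta: Tau is ranked higher on 2+5+3+6 = 16 ballots, Eta on 9. Tau wins 16–9.
Tau vs Alpha: Alpha, 14–11.
Tau vs Delta: Tau is ranked higher on 2+6 = 8 ballots, Delta on 17. Delta wins 17–8.
Eta vs Alpha: 5+2+6 = 13 for Eta, 12 for Alpha — Eta by 13–12.
Eta vs Delta: Delta wins 16–9.
Alpha vs Delta: Delta, 14–11.
Every book wins at least one matchup (Tau beats Eta; Eta beats Alpha; Alpha beats Tau; Delta beats Tau), so there is no Condorcet loser.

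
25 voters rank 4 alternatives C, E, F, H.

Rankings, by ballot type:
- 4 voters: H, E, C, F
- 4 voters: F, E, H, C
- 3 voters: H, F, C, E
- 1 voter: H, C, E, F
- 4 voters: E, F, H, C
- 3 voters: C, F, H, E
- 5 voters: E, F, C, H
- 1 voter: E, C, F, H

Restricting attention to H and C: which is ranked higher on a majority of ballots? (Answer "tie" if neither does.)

H

Ballots ranking H above C: 4 + 4 + 3 + 1 + 4 = 16.
Ballots ranking C above H: 25 − 16 = 9.
H wins the head-to-head 16–9.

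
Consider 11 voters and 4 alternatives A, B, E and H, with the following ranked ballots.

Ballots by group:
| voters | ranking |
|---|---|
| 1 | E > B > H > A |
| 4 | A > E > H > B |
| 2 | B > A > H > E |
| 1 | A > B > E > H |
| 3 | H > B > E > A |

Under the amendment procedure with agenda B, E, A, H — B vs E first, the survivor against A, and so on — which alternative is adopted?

H

Round 1: B vs E — 6–5, B advances.
Round 2: B vs A — 6–5, B advances.
Round 3: B vs H — 4–7, H advances.
H survives the agenda.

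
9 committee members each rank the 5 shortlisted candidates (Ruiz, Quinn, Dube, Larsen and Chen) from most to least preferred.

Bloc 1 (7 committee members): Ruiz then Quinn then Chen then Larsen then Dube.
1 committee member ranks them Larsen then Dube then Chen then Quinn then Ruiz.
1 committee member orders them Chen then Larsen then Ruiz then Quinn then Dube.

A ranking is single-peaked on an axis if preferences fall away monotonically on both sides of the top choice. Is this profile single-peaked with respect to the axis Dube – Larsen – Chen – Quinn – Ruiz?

Axis positions: Dube=1, Larsen=2, Chen=3, Quinn=4, Ruiz=5.
Bloc 1 (peak Ruiz at position 5): ranking walks positions 5-4-3-2-1, expanding outward from the peak — single-peaked.
Bloc 2 (peak Larsen at position 2): ranking walks positions 2-1-3-4-5, expanding outward from the peak — single-peaked.
Bloc 3: ranking walks positions 3-2-5-4-1; Ruiz is ranked above Quinn even though Quinn lies between Ruiz and the peak Chen on the axis — preferences dip and rise again. Not single-peaked.
Bloc 3 violates single-peakedness, so the profile is not single-peaked on this axis.

no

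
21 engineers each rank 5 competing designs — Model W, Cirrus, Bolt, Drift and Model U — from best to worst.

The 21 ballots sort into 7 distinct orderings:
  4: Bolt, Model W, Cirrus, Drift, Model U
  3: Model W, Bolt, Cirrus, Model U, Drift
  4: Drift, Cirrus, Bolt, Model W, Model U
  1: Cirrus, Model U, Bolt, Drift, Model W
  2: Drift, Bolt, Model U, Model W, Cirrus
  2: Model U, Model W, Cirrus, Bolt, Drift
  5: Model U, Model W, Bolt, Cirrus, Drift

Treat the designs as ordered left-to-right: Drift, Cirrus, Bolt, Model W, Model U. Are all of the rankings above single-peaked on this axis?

Axis positions: Drift=1, Cirrus=2, Bolt=3, Model W=4, Model U=5.
Type 1 (peak Bolt at position 3): ranking walks positions 3-4-2-1-5, expanding outward from the peak — single-peaked.
Type 2 (peak Model W at position 4): ranking walks positions 4-3-2-5-1, expanding outward from the peak — single-peaked.
Type 3 (peak Drift at position 1): ranking walks positions 1-2-3-4-5, expanding outward from the peak — single-peaked.
Type 4: ranking walks positions 2-5-3-1-4; Model U is ranked above Bolt even though Bolt lies between Model U and the peak Cirrus on the axis — preferences dip and rise again. Not single-peaked.
Type 5: ranking walks positions 1-3-5-4-2; Bolt is ranked above Cirrus even though Cirrus lies between Bolt and the peak Drift on the axis — preferences dip and rise again. Not single-peaked.
Type 6: ranking walks positions 5-4-2-3-1; Cirrus is ranked above Bolt even though Bolt lies between Cirrus and the peak Model U on the axis — preferences dip and rise again. Not single-peaked.
Type 7 (peak Model U at position 5): ranking walks positions 5-4-3-2-1, expanding outward from the peak — single-peaked.
Type 4 violates single-peakedness, so the profile is not single-peaked on this axis.

no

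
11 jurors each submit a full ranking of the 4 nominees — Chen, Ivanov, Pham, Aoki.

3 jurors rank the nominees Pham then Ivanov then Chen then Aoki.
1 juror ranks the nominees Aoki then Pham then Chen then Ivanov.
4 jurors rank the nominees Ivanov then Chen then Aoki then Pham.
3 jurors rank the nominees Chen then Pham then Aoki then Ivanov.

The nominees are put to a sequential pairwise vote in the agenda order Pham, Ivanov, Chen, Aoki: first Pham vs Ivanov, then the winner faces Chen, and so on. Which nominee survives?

Round 1: Pham vs Ivanov — 7–4, Pham advances.
Round 2: Pham vs Chen — 4–7, Chen advances.
Round 3: Chen vs Aoki — 10–1, Chen advances.
The agenda winner is Chen.

Chen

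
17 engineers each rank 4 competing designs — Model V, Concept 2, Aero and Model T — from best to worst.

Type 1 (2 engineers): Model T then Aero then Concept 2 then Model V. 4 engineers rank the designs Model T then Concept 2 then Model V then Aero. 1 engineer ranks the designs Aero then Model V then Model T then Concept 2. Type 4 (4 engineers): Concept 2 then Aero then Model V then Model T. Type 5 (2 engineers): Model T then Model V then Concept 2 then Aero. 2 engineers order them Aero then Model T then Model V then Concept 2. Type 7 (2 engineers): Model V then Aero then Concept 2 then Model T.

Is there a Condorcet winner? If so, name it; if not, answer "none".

Pairwise majorities:
Model V vs Concept 2: Model V is ranked higher on 1+2+2+2 = 7 ballots, Concept 2 on 10. Concept 2 wins 10–7.
Model V vs Aero: Model V is ranked higher on 4+2+2 = 8 ballots, Aero on 9. Aero wins 9–8.
Model V vs Model T: 1+4+2 = 7 for Model V, 10 for Model T — Model T by 10–7.
Concept 2 vs Aero: Concept 2 is ranked higher on 4+4+2 = 10 ballots, Aero on 7. Concept 2 wins 10–7.
Concept 2 vs Model T: 6 to 11, Model T.
Aero vs Model T: 9 to 8, Aero.
Each design drops at least one matchup (Model V loses to Concept 2; Concept 2 loses to Model T; Aero loses to Concept 2; Model T loses to Aero); the cycle Concept 2 → Aero → Model T → Concept 2 rules out a Condorcet winner.

none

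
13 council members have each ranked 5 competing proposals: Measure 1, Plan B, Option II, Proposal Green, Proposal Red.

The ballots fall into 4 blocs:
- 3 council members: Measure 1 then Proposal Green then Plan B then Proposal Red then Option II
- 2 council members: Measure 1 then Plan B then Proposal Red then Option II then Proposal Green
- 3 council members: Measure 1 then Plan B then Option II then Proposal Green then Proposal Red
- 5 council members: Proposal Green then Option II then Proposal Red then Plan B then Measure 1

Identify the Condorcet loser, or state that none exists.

Head-to-head results (13 council members):
Measure 1 vs Plan B: Measure 1 wins 8–5.
Measure 1 vs Option II: 3+2+3 = 8 for Measure 1, 5 for Option II — Measure 1 by 8–5.
Measure 1 vs Proposal Green: 8 to 5, Measure 1.
Measure 1 vs Proposal Red: 3+2+3 = 8 for Measure 1, 5 for Proposal Red — Measure 1 by 8–5.
Plan B vs Option II: Plan B is ranked higher on 3+2+3 = 8 ballots, Option II on 5. Plan B wins 8–5.
Plan B vs Proposal Green: Proposal Green, 8–5.
Plan B vs Proposal Red: 8 to 5, Plan B.
Option II vs Proposal Green: Proposal Green, 8–5.
Option II vs Proposal Red: 3+5 = 8 for Option II, 5 for Proposal Red — Option II by 8–5.
Proposal Green vs Proposal Red: 3+3+5 = 11 for Proposal Green, 2 for Proposal Red — Proposal Green by 11–2.
Proposal Red loses to every other option — it is the Condorcet loser.

Proposal Red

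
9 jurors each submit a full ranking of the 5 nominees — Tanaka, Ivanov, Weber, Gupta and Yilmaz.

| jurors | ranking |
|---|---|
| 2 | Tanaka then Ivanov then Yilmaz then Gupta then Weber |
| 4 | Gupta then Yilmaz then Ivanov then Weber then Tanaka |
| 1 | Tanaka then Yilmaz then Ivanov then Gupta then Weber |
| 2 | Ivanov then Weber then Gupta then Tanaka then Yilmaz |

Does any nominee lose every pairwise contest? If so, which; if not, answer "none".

none

Pairwise majorities:
Tanaka vs Ivanov: 2+1 = 3 for Tanaka, 6 for Ivanov — Ivanov by 6–3.
Tanaka vs Weber: Weber wins 6–3.
Tanaka vs Gupta: Gupta, 6–3.
Tanaka vs Yilmaz: 2+1+2 = 5 for Tanaka, 4 for Yilmaz — Tanaka by 5–4.
Ivanov vs Weber: Ivanov wins 9–0.
Ivanov vs Gupta: Ivanov preferred on 2+1+2 = 5 ballots; Ivanov wins 5–4.
Ivanov vs Yilmaz: Yilmaz wins 5–4.
Weber vs Gupta: Gupta wins 7–2.
Weber vs Yilmaz: Weber is ranked higher on 2 ballots, Yilmaz on 7. Yilmaz wins 7–2.
Gupta vs Yilmaz: 6 to 3, Gupta.
Every nominee wins at least one matchup (Tanaka beats Yilmaz; Ivanov beats Tanaka; Weber beats Tanaka; Gupta beats Tanaka; Yilmaz beats Ivanov), so there is no Condorcet loser.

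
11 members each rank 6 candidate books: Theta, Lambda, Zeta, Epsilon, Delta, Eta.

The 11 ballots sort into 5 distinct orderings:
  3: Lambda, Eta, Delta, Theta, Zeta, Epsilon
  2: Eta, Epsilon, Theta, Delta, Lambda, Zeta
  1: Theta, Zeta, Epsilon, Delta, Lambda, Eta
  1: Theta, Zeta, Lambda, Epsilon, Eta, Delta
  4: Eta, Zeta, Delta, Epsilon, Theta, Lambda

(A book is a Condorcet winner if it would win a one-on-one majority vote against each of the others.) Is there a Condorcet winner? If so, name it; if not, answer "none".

Head-to-head results (11 members):
Theta vs Lambda: Theta preferred on 2+1+1+4 = 8 ballots; Theta wins 8–3.
Theta vs Zeta: Theta preferred on 3+2+1+1 = 7 ballots; Theta wins 7–4.
Theta vs Epsilon: 5 to 6, Epsilon.
Theta vs Delta: Theta is ranked higher on 2+1+1 = 4 ballots, Delta on 7. Delta wins 7–4.
Theta vs Eta: 2 to 9, Eta.
Lambda vs Zeta: 3+2 = 5 for Lambda, 6 for Zeta — Zeta by 6–5.
Lambda vs Epsilon: Lambda preferred on 3+1 = 4 ballots; Epsilon wins 7–4.
Lambda vs Delta: Lambda is ranked higher on 3+1 = 4 ballots, Delta on 7. Delta wins 7–4.
Lambda vs Eta: Lambda preferred on 3+1+1 = 5 ballots; Eta wins 6–5.
Zeta vs Epsilon: 3+1+1+4 = 9 for Zeta, 2 for Epsilon — Zeta by 9–2.
Zeta vs Delta: Zeta preferred on 1+1+4 = 6 ballots; Zeta wins 6–5.
Zeta vs Eta: Zeta is ranked higher on 1+1 = 2 ballots, Eta on 9. Eta wins 9–2.
Epsilon vs Delta: Epsilon is ranked higher on 2+1+1 = 4 ballots, Delta on 7. Delta wins 7–4.
Epsilon vs Eta: 1+1 = 2 for Epsilon, 9 for Eta — Eta by 9–2.
Delta vs Eta: 1 for Delta, 10 for Eta — Eta by 10–1.
Eta beats each of Theta, Lambda, Zeta, Epsilon, Delta — Eta is the Condorcet winner.

Eta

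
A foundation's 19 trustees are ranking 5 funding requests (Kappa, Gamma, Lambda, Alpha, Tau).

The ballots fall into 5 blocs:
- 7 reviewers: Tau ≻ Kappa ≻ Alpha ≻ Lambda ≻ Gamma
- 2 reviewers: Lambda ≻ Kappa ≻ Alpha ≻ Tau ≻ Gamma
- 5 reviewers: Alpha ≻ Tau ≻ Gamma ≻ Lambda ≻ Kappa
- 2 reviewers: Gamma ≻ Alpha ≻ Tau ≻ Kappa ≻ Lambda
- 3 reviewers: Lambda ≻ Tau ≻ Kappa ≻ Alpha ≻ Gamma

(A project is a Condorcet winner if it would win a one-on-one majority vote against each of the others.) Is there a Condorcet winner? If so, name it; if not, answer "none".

Pairwise majorities:
Kappa vs Gamma: Kappa preferred on 7+2+3 = 12 ballots; Kappa wins 12–7.
Kappa vs Lambda: Kappa is ranked higher on 7+2 = 9 ballots, Lambda on 10. Lambda wins 10–9.
Kappa vs Alpha: 12 to 7, Kappa.
Kappa vs Tau: Kappa is ranked higher on 2 ballots, Tau on 17. Tau wins 17–2.
Gamma vs Lambda: 5+2 = 7 for Gamma, 12 for Lambda — Lambda by 12–7.
Gamma vs Alpha: Gamma is ranked higher on 2 ballots, Alpha on 17. Alpha wins 17–2.
Gamma vs Tau: Gamma preferred on 2 ballots; Tau wins 17–2.
Lambda vs Alpha: 2+3 = 5 for Lambda, 14 for Alpha — Alpha by 14–5.
Lambda vs Tau: 5 to 14, Tau.
Alpha vs Tau: Alpha is ranked higher on 2+5+2 = 9 ballots, Tau on 10. Tau wins 10–9.
Tau beats each of Kappa, Gamma, Lambda, Alpha — Tau is the Condorcet winner.

Tau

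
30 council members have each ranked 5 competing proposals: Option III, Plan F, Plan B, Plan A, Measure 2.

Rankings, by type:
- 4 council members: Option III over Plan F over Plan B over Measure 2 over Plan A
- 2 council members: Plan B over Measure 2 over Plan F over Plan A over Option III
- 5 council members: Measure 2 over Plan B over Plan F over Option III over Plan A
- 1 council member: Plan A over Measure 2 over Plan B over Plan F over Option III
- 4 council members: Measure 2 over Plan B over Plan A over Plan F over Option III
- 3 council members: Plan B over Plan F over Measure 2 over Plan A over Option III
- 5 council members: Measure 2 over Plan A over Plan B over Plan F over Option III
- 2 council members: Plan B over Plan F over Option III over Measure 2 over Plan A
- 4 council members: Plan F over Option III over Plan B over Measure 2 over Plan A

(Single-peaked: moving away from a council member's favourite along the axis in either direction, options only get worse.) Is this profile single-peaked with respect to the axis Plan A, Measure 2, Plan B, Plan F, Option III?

yes

Axis positions: Plan A=1, Measure 2=2, Plan B=3, Plan F=4, Option III=5.
Type 1 (peak Option III at position 5): ranking walks positions 5-4-3-2-1, expanding outward from the peak — single-peaked.
Type 2 (peak Plan B at position 3): ranking walks positions 3-2-4-1-5, expanding outward from the peak — single-peaked.
Type 3 (peak Measure 2 at position 2): ranking walks positions 2-3-4-5-1, expanding outward from the peak — single-peaked.
Type 4 (peak Plan A at position 1): ranking walks positions 1-2-3-4-5, expanding outward from the peak — single-peaked.
Type 5 (peak Measure 2 at position 2): ranking walks positions 2-3-1-4-5, expanding outward from the peak — single-peaked.
Type 6 (peak Plan B at position 3): ranking walks positions 3-4-2-1-5, expanding outward from the peak — single-peaked.
Type 7 (peak Measure 2 at position 2): ranking walks positions 2-1-3-4-5, expanding outward from the peak — single-peaked.
Type 8 (peak Plan B at position 3): ranking walks positions 3-4-5-2-1, expanding outward from the peak — single-peaked.
Type 9 (peak Plan F at position 4): ranking walks positions 4-5-3-2-1, expanding outward from the peak — single-peaked.
Every ranking is single-peaked on this axis.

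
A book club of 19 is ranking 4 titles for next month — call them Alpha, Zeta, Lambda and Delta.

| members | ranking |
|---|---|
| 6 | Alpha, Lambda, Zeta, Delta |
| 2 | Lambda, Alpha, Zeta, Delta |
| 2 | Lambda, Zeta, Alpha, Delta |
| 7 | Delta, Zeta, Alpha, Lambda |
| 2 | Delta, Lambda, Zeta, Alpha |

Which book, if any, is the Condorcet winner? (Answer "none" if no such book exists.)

none

Pairwise majorities:
Alpha vs Zeta: Zeta wins 11–8.
Alpha vs Lambda: Alpha wins 13–6.
Alpha–Delta: Alpha 10–9.
Zeta vs Lambda: Lambda, 12–7.
Zeta vs Delta: Zeta, 10–9.
Lambda vs Delta: Lambda wins 10–9.
Each book drops at least one matchup (Alpha loses to Zeta; Zeta loses to Lambda; Lambda loses to Alpha; Delta loses to Alpha); the cycle Alpha beats Lambda beats Zeta beats Alpha rules out a Condorcet winner.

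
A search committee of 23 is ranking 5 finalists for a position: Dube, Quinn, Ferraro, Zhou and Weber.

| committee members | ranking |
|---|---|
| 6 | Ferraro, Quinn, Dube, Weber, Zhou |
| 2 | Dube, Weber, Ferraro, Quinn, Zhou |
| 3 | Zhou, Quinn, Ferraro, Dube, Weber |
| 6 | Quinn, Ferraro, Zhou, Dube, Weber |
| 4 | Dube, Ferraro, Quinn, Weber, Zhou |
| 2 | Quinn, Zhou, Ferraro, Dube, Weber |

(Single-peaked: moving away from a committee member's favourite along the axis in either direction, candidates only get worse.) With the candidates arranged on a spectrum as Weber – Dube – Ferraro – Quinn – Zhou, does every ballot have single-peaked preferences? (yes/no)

Axis positions: Weber=1, Dube=2, Ferraro=3, Quinn=4, Zhou=5.
Faction 1 (peak Ferraro at position 3): ranking walks positions 3-4-2-1-5, expanding outward from the peak — single-peaked.
Faction 2 (peak Dube at position 2): ranking walks positions 2-1-3-4-5, expanding outward from the peak — single-peaked.
Faction 3 (peak Zhou at position 5): ranking walks positions 5-4-3-2-1, expanding outward from the peak — single-peaked.
Faction 4 (peak Quinn at position 4): ranking walks positions 4-3-5-2-1, expanding outward from the peak — single-peaked.
Faction 5 (peak Dube at position 2): ranking walks positions 2-3-4-1-5, expanding outward from the peak — single-peaked.
Faction 6 (peak Quinn at position 4): ranking walks positions 4-5-3-2-1, expanding outward from the peak — single-peaked.
Every ranking is single-peaked on this axis.

yes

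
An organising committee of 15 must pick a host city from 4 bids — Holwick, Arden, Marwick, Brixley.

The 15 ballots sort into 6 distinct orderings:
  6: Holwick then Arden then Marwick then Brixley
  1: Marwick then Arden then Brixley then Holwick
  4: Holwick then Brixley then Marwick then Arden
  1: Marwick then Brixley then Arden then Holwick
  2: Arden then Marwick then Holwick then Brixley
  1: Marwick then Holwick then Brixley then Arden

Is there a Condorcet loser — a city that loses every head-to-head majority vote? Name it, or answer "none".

Pairwise majorities:
Holwick vs Arden: Holwick preferred on 6+4+1 = 11 ballots; Holwick wins 11–4.
Holwick vs Marwick: Holwick, 10–5.
Holwick–Brixley: Holwick 13–2.
Arden vs Marwick: Arden wins 8–7.
Arden vs Brixley: 6+1+2 = 9 for Arden, 6 for Brixley — Arden by 9–6.
Marwick vs Brixley: Marwick, 11–4.
Brixley loses to every other city — it is the Condorcet loser.

Brixley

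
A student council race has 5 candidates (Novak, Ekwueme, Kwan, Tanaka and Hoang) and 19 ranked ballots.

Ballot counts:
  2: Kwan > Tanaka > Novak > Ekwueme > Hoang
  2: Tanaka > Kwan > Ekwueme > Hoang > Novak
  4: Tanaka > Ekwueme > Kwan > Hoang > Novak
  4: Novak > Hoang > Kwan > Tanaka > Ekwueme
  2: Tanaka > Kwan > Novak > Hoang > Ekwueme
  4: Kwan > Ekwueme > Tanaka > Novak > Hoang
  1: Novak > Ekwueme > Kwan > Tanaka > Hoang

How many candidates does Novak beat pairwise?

Novak against each rival (19 voters):
Novak vs Ekwueme: Novak preferred on 2+4+2+1 = 9 ballots; Ekwueme wins 10–9.
Novak vs Kwan: 5 to 14, Kwan.
Novak vs Tanaka: 4+1 = 5 for Novak, 14 for Tanaka — Tanaka by 14–5.
Novak vs Hoang: Novak, 13–6.
Novak beats Hoang; loses to Ekwueme, Kwan, Tanaka — 1 pairwise win.

1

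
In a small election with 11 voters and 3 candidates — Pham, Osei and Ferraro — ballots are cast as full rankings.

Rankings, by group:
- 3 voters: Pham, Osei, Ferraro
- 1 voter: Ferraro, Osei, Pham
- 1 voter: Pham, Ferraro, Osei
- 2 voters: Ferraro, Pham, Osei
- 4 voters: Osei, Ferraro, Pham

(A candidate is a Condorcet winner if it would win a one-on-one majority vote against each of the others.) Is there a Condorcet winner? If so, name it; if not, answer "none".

none

Pairwise majorities:
Pham vs Osei: Pham, 6–5.
Pham vs Ferraro: Ferraro, 7–4.
Osei–Ferraro: Osei 7–4.
Each candidate drops at least one matchup (Pham loses to Ferraro; Osei loses to Pham; Ferraro loses to Osei); the cycle Pham → Osei → Ferraro → Pham rules out a Condorcet winner.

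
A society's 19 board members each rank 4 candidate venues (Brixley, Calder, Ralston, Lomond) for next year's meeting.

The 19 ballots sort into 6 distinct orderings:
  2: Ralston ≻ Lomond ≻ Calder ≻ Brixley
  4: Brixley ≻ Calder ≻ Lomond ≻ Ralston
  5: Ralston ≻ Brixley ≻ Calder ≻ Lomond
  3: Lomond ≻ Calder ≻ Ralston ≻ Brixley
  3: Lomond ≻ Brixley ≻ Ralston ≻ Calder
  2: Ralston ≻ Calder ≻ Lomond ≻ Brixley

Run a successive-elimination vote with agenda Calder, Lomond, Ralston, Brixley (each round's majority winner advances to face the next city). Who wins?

Round 1: Calder vs Lomond — 11–8, Calder advances.
Round 2: Calder vs Ralston — 7–12, Ralston advances.
Round 3: Ralston vs Brixley — 12–7, Ralston advances.
Ralston survives the agenda.

Ralston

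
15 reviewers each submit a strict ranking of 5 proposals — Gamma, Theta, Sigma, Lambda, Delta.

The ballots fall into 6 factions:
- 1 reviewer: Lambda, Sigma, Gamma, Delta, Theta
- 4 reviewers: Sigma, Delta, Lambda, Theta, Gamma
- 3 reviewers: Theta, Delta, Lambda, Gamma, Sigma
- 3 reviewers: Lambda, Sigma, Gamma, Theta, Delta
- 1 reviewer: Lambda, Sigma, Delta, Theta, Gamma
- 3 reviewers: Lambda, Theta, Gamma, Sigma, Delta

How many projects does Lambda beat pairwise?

Lambda against each rival (15 reviewers):
Lambda vs Gamma: Lambda is ranked higher on 1+4+3+3+1+3 = 15 ballots, Gamma on 0. Lambda wins 15–0.
Lambda vs Theta: Lambda, 12–3.
Lambda vs Sigma: Lambda preferred on 1+3+3+1+3 = 11 ballots; Lambda wins 11–4.
Lambda vs Delta: 1+3+1+3 = 8 for Lambda, 7 for Delta — Lambda by 8–7.
Lambda beats Gamma, Theta, Sigma, Delta — 4 pairwise wins.

4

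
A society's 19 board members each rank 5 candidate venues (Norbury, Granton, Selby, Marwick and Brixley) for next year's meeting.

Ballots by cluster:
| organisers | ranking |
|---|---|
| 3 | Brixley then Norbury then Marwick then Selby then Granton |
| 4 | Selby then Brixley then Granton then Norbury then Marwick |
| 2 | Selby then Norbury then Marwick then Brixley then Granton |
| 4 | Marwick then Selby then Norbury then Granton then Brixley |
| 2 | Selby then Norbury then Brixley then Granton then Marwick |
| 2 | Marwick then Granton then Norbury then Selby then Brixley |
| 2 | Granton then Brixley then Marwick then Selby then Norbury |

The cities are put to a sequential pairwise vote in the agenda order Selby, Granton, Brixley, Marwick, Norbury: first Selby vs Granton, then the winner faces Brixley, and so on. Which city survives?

Round 1: Selby vs Granton — 15–4, Selby advances.
Round 2: Selby vs Brixley — 14–5, Selby advances.
Round 3: Selby vs Marwick — 8–11, Marwick advances.
Round 4: Marwick vs Norbury — 8–11, Norbury advances.
Norbury survives the agenda.

Norbury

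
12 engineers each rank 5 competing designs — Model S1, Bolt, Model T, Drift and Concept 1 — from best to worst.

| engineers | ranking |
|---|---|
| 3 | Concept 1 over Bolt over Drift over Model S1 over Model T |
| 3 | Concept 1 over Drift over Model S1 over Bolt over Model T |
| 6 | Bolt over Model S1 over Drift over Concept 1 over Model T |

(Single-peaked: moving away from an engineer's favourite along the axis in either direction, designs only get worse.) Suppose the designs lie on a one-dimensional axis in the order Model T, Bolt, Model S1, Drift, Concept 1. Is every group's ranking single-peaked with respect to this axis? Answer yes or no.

no

Axis positions: Model T=1, Bolt=2, Model S1=3, Drift=4, Concept 1=5.
Group 1: ranking walks positions 5-2-4-3-1; Bolt is ranked above Drift even though Drift lies between Bolt and the peak Concept 1 on the axis — preferences dip and rise again. Not single-peaked.
Group 2 (peak Concept 1 at position 5): ranking walks positions 5-4-3-2-1, expanding outward from the peak — single-peaked.
Group 3 (peak Bolt at position 2): ranking walks positions 2-3-4-5-1, expanding outward from the peak — single-peaked.
Group 1 violates single-peakedness, so the profile is not single-peaked on this axis.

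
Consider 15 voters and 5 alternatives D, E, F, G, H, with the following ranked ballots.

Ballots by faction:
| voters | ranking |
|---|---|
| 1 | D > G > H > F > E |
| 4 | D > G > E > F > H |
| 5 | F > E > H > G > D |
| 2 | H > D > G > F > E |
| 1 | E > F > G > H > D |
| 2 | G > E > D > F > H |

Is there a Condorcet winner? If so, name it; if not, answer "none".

G

Check each pair by majority over 15 ballots:
D vs E: D is ranked higher on 1+4+2 = 7 ballots, E on 8. E wins 8–7.
D vs F: 9 to 6, D.
D vs G: 1+4+2 = 7 for D, 8 for G — G by 8–7.
D vs H: D is ranked higher on 1+4+2 = 7 ballots, H on 8. H wins 8–7.
E vs F: E is ranked higher on 4+1+2 = 7 ballots, F on 8. F wins 8–7.
E vs G: E is ranked higher on 5+1 = 6 ballots, G on 9. G wins 9–6.
E vs H: E preferred on 4+5+1+2 = 12 ballots; E wins 12–3.
F vs G: F preferred on 5+1 = 6 ballots; G wins 9–6.
F vs H: F is ranked higher on 4+5+1+2 = 12 ballots, H on 3. F wins 12–3.
G vs H: 1+4+1+2 = 8 for G, 7 for H — G by 8–7.
G beats each of D, E, F, H — G is the Condorcet winner.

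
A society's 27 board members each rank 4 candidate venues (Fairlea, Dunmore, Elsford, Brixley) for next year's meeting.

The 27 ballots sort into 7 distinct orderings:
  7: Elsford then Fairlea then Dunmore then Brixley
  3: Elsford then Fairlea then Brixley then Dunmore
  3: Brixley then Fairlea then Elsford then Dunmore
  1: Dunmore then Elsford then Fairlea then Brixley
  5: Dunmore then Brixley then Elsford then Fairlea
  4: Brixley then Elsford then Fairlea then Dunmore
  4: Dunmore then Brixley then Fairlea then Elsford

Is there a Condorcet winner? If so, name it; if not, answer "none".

none

Pairwise majorities:
Fairlea–Dunmore: Fairlea 17–10.
Fairlea vs Elsford: Elsford wins 20–7.
Fairlea vs Brixley: Brixley wins 16–11.
Dunmore vs Elsford: Elsford, 17–10.
Dunmore–Brixley: Dunmore 17–10.
Elsford vs Brixley: Brixley, 16–11.
No city is unbeaten: Fairlea loses to Elsford; Dunmore loses to Fairlea; Elsford loses to Brixley; Brixley loses to Dunmore. In particular Fairlea beats Dunmore beats Brixley beats Fairlea is a majority cycle — no Condorcet winner exists.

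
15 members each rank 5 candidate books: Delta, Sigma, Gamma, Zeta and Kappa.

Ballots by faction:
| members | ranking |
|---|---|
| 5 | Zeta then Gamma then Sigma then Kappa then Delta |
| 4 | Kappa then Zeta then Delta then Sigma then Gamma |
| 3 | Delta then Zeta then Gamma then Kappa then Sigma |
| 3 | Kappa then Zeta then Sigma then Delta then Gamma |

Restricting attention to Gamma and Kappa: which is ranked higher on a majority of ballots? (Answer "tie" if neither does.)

Ballots ranking Gamma above Kappa: 5 + 3 = 8.
Ballots ranking Kappa above Gamma: 15 − 8 = 7.
Gamma wins the head-to-head 8–7.

Gamma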